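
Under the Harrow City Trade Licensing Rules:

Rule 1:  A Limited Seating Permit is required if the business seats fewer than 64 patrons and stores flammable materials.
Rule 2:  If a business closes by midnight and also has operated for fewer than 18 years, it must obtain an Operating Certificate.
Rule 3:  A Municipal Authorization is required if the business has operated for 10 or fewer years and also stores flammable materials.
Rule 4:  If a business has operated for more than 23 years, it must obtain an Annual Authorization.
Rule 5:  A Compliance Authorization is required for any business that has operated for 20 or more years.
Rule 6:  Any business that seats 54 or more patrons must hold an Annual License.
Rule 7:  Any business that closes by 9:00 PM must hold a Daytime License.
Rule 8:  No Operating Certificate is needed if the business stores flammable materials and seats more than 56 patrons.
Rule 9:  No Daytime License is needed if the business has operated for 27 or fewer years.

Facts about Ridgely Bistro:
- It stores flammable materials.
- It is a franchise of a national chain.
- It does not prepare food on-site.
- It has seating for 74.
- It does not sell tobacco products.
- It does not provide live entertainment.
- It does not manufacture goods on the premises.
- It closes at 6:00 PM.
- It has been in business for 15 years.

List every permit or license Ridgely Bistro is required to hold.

Annual License

Rule 1: seating 74 ≥ 64; stores flammable materials → Limited Seating Permit not required.
Rule 2: closes 6:00 PM, at/before midnight; years in business 15 < 18 → Operating Certificate required.
Rule 3: years in business 15 > 10; stores flammable materials → Municipal Authorization not required.
Rule 4: years in business 15 ≤ 23 → Annual Authorization not required.
Rule 5: years in business 15 < 20 → Compliance Authorization not required.
Rule 6: seating 74 ≥ 54 → Annual License required.
Rule 7: closes 6:00 PM, at/before 9:00 PM → Daytime License required.
Rule 8: stores flammable materials; seating 74 > 56 → exempt from Operating Certificate.
Rule 9: years in business 15 ≤ 27 → exempt from Daytime License.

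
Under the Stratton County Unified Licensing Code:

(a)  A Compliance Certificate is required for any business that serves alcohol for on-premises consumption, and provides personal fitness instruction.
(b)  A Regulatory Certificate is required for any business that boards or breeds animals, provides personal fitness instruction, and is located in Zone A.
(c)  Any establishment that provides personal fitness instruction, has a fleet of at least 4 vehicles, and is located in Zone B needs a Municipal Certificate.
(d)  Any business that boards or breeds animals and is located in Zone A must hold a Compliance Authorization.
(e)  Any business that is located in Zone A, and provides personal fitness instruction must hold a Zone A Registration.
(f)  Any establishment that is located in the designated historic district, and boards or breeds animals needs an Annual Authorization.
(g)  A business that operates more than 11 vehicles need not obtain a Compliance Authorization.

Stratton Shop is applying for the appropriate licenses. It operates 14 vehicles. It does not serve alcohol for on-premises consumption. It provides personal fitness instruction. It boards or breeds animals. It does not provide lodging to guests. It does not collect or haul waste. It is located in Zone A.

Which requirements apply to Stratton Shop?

Regulatory Certificate, Zone A Registration

(a) does not serve alcohol for on-premises consumption; provides personal fitness instruction → Compliance Certificate not required.
(b) boards or breeds animals; provides personal fitness instruction; is located in Zone A → Regulatory Certificate required.
(c) provides personal fitness instruction; vehicles 14 ≥ 4; is located in Zone A (not: is located in Zone B) → Municipal Certificate not required.
(d) boards or breeds animals; is located in Zone A → Compliance Authorization required.
(e) is located in Zone A; provides personal fitness instruction → Zone A Registration required.
(f) is located in Zone A (not: is located in the designated historic district); boards or breeds animals → Annual Authorization not required.
(g) vehicles 14 > 11 → exempt from Compliance Authorization.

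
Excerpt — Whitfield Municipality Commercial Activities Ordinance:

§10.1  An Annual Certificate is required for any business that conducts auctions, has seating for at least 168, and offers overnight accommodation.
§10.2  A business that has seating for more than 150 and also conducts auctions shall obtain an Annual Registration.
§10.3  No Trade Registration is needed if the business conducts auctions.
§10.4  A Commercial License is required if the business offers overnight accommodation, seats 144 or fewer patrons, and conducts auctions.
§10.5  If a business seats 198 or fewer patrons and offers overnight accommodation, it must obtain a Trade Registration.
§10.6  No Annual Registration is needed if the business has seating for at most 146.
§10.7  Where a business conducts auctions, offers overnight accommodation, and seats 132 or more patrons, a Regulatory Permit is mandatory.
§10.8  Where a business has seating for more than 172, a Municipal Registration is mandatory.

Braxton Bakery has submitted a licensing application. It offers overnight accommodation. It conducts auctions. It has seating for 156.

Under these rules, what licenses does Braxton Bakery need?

Annual Registration, Regulatory Permit

§10.1 conducts auctions; seating 156 < 168; offers overnight accommodation → Annual Certificate not required.
§10.2 seating 156 > 150; conducts auctions → Annual Registration required.
§10.3 conducts auctions → exempt from Trade Registration.
§10.4 offers overnight accommodation; seating 156 > 144; conducts auctions → Commercial License not required.
§10.5 seating 156 ≤ 198; offers overnight accommodation → Trade Registration required.
§10.6 seating 156 > 146 → Annual Registration exemption does not apply.
§10.7 conducts auctions; offers overnight accommodation; seating 156 ≥ 132 → Regulatory Permit required.
§10.8 seating 156 ≤ 172 → Municipal Registration not required.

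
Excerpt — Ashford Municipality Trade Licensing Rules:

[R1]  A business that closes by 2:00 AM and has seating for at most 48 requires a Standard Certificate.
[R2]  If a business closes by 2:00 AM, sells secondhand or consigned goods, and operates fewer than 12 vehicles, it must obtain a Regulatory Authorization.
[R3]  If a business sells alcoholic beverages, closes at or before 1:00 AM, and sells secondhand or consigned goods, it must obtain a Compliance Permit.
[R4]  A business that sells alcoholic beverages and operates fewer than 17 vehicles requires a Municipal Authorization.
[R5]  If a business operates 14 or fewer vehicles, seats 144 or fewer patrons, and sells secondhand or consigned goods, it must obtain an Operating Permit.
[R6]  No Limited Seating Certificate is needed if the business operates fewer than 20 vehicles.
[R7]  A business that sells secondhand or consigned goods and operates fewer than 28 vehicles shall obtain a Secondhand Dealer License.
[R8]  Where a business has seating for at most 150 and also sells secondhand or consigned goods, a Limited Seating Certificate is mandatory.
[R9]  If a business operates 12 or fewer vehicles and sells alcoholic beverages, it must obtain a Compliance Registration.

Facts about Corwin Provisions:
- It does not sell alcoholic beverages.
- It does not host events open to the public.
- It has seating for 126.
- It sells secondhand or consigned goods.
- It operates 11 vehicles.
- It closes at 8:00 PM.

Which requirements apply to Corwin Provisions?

[R1] closes 8:00 PM, at/before 2:00 AM; seating 126 > 48 → Standard Certificate not required.
[R2] closes 8:00 PM, at/before 2:00 AM; sells secondhand or consigned goods; vehicles 11 < 12 → Regulatory Authorization required.
[R3] does not sell alcoholic beverages; closes 8:00 PM, at/before 1:00 AM; sells secondhand or consigned goods → Compliance Permit not required.
[R4] does not sell alcoholic beverages; vehicles 11 < 17 → Municipal Authorization not required.
[R5] vehicles 11 ≤ 14; seating 126 ≤ 144; sells secondhand or consigned goods → Operating Permit required.
[R6] vehicles 11 < 20 → exempt from Limited Seating Certificate.
[R7] sells secondhand or consigned goods; vehicles 11 < 28 → Secondhand Dealer License required.
[R8] seating 126 ≤ 150; sells secondhand or consigned goods → Limited Seating Certificate required.
[R9] vehicles 11 ≤ 12; does not sell alcoholic beverages → Compliance Registration not required.

Operating Permit, Regulatory Authorization, Secondhand Dealer License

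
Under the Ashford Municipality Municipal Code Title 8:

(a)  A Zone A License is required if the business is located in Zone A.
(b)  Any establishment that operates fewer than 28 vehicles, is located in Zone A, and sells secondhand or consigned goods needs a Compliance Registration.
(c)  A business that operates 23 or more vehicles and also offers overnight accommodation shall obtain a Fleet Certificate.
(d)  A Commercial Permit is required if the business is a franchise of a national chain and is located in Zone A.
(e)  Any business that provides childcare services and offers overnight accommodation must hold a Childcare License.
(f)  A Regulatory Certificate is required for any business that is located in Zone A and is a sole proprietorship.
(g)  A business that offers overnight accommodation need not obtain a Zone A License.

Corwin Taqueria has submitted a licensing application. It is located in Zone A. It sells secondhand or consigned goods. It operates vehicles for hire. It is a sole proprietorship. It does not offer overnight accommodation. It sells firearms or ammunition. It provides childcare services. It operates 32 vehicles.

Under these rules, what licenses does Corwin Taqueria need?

Regulatory Certificate, Zone A License

(a) is located in Zone A → Zone A License required.
(b) vehicles 32 ≥ 28; is located in Zone A; sells secondhand or consigned goods → Compliance Registration not required.
(c) vehicles 32 ≥ 23; does not offer overnight accommodation → Fleet Certificate not required.
(d) is a sole proprietorship (not: is a franchise of a national chain); is located in Zone A → Commercial Permit not required.
(e) provides childcare services; does not offer overnight accommodation → Childcare License not required.
(f) is located in Zone A; is a sole proprietorship → Regulatory Certificate required.
(g) does not offer overnight accommodation → Zone A License exemption does not apply.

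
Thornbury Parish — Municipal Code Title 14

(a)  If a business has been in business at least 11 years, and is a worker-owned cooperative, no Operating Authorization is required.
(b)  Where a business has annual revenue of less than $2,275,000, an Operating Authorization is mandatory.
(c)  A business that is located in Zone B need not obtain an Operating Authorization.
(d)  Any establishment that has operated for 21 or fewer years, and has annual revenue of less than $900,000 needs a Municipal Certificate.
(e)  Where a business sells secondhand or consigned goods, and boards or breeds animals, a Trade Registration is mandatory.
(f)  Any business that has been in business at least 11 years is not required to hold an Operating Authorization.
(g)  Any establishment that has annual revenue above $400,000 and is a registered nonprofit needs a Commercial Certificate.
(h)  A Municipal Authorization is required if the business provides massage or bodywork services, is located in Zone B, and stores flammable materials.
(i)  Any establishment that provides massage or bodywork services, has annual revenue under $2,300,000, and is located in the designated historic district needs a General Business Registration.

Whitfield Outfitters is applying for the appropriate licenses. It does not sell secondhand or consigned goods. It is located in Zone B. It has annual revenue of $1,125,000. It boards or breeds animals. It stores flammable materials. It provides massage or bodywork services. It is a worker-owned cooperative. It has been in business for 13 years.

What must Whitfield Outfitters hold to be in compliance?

(a) years in business 13 ≥ 11; is a worker-owned cooperative → exempt from Operating Authorization.
(b) revenue $1,125,000 < $2,275,000 → Operating Authorization required.
(c) is located in Zone B → exempt from Operating Authorization.
(d) years in business 13 ≤ 21; revenue $1,125,000 ≥ $900,000 → Municipal Certificate not required.
(e) does not sell secondhand or consigned goods; boards or breeds animals → Trade Registration not required.
(f) years in business 13 ≥ 11 → exempt from Operating Authorization.
(g) revenue $1,125,000 > $400,000; is a worker-owned cooperative (not: is a registered nonprofit) → Commercial Certificate not required.
(h) provides massage or bodywork services; is located in Zone B; stores flammable materials → Municipal Authorization required.
(i) provides massage or bodywork services; revenue $1,125,000 < $2,300,000; is located in Zone B (not: is located in the designated historic district) → General Business Registration not required.

Municipal Authorization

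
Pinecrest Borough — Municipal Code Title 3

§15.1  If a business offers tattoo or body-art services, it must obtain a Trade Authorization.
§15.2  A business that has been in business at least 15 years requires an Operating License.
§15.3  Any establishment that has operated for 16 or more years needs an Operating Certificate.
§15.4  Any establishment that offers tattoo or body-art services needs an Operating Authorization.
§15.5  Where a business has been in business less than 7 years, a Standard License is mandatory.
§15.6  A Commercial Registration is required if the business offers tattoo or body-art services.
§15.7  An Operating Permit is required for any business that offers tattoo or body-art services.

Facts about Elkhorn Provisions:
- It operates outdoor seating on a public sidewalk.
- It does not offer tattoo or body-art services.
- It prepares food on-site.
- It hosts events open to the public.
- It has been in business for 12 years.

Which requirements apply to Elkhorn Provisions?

§15.1 does not offer tattoo or body-art services → Trade Authorization not required.
§15.2 years in business 12 < 15 → Operating License not required.
§15.3 years in business 12 < 16 → Operating Certificate not required.
§15.4 does not offer tattoo or body-art services → Operating Authorization not required.
§15.5 years in business 12 ≥ 7 → Standard License not required.
§15.6 does not offer tattoo or body-art services → Commercial Registration not required.
§15.7 does not offer tattoo or body-art services → Operating Permit not required.

None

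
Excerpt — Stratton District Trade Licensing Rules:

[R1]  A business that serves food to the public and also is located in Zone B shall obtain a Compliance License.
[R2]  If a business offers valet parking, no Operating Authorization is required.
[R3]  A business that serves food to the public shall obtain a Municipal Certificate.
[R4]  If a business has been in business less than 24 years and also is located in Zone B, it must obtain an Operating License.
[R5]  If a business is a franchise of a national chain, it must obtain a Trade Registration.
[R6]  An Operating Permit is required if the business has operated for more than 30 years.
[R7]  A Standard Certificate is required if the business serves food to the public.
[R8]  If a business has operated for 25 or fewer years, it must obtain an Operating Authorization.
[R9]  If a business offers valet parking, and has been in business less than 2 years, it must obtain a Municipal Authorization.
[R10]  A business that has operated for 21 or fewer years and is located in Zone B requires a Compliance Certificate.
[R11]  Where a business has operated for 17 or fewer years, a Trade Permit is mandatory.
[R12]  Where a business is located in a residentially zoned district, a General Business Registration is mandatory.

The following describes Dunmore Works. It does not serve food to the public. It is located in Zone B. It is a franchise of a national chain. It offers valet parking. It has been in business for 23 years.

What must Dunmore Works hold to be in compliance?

Operating License, Trade Registration

[R1] does not serve food to the public; is located in Zone B → Compliance License not required.
[R2] offers valet parking → exempt from Operating Authorization.
[R3] does not serve food to the public → Municipal Certificate not required.
[R4] years in business 23 < 24; is located in Zone B → Operating License required.
[R5] is a franchise of a national chain → Trade Registration required.
[R6] years in business 23 ≤ 30 → Operating Permit not required.
[R7] does not serve food to the public → Standard Certificate not required.
[R8] years in business 23 ≤ 25 → Operating Authorization required.
[R9] offers valet parking; years in business 23 ≥ 2 → Municipal Authorization not required.
[R10] years in business 23 > 21; is located in Zone B → Compliance Certificate not required.
[R11] years in business 23 > 17 → Trade Permit not required.
[R12] is located in Zone B (not: is located in a residentially zoned district) → General Business Registration not required.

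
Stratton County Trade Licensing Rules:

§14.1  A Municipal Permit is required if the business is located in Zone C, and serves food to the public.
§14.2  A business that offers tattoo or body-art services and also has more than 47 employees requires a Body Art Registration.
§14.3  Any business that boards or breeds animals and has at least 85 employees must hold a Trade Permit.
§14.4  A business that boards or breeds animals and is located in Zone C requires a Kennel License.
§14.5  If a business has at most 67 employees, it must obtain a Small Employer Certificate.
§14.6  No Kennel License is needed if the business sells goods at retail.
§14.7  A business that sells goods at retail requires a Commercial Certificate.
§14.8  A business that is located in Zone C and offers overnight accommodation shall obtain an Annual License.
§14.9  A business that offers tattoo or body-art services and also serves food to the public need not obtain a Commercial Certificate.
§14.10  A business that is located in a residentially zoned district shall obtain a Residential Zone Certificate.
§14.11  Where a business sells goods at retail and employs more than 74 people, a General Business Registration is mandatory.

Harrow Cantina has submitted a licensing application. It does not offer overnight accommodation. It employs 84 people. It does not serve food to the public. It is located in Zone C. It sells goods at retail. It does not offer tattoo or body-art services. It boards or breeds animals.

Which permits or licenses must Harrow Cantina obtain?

Commercial Certificate, General Business Registration

§14.1 is located in Zone C; does not serve food to the public → Municipal Permit not required.
§14.2 does not offer tattoo or body-art services; employees 84 > 47 → Body Art Registration not required.
§14.3 boards or breeds animals; employees 84 < 85 → Trade Permit not required.
§14.4 boards or breeds animals; is located in Zone C → Kennel License required.
§14.5 employees 84 > 67 → Small Employer Certificate not required.
§14.6 sells goods at retail → exempt from Kennel License.
§14.7 sells goods at retail → Commercial Certificate required.
§14.8 is located in Zone C; does not offer overnight accommodation → Annual License not required.
§14.9 does not offer tattoo or body-art services; does not serve food to the public → Commercial Certificate exemption does not apply.
§14.10 is located in Zone C (not: is located in a residentially zoned district) → Residential Zone Certificate not required.
§14.11 sells goods at retail; employees 84 > 74 → General Business Registration required.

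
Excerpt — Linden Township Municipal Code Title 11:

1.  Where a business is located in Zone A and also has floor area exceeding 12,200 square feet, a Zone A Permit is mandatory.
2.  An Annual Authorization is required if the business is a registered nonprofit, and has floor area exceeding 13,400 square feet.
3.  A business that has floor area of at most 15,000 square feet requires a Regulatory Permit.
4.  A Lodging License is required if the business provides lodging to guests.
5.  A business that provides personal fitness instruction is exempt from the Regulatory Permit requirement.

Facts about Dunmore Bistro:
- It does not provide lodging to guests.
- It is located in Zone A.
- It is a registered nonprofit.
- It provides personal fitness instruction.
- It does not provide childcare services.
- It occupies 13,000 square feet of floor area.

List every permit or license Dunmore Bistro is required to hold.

1. is located in Zone A; floor area 13,000 square feet > 12,200 square feet → Zone A Permit required.
2. is a registered nonprofit; floor area 13,000 square feet ≤ 13,400 square feet → Annual Authorization not required.
3. floor area 13,000 square feet ≤ 15,000 square feet → Regulatory Permit required.
4. does not provide lodging to guests → Lodging License not required.
5. provides personal fitness instruction → exempt from Regulatory Permit.

Zone A Permit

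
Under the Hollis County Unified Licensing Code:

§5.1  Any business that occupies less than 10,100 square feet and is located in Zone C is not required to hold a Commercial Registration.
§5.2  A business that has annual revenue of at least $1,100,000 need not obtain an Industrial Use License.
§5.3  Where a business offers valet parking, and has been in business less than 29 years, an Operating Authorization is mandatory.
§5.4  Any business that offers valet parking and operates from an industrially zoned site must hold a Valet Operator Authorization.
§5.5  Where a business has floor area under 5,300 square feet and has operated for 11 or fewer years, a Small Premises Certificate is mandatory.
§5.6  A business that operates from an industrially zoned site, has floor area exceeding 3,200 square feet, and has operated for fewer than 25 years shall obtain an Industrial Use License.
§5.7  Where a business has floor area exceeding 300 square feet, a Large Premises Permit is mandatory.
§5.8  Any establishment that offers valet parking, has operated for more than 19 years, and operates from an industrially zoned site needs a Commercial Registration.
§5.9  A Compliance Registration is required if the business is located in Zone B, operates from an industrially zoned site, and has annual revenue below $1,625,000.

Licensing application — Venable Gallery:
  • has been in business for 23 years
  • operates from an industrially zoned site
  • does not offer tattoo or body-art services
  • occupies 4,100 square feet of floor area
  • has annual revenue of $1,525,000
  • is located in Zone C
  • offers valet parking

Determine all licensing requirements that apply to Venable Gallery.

§5.1 floor area 4,100 square feet < 10,100 square feet; is located in Zone C → exempt from Commercial Registration.
§5.2 revenue $1,525,000 ≥ $1,100,000 → exempt from Industrial Use License.
§5.3 offers valet parking; years in business 23 < 29 → Operating Authorization required.
§5.4 offers valet parking; operates from an industrially zoned site → Valet Operator Authorization required.
§5.5 floor area 4,100 square feet < 5,300 square feet; years in business 23 > 11 → Small Premises Certificate not required.
§5.6 operates from an industrially zoned site; floor area 4,100 square feet > 3,200 square feet; years in business 23 < 25 → Industrial Use License required.
§5.7 floor area 4,100 square feet > 300 square feet → Large Premises Permit required.
§5.8 offers valet parking; years in business 23 > 19; operates from an industrially zoned site → Commercial Registration required.
§5.9 is located in Zone C (not: is located in Zone B); operates from an industrially zoned site; revenue $1,525,000 < $1,625,000 → Compliance Registration not required.

Large Premises Permit, Operating Authorization, Valet Operator Authorization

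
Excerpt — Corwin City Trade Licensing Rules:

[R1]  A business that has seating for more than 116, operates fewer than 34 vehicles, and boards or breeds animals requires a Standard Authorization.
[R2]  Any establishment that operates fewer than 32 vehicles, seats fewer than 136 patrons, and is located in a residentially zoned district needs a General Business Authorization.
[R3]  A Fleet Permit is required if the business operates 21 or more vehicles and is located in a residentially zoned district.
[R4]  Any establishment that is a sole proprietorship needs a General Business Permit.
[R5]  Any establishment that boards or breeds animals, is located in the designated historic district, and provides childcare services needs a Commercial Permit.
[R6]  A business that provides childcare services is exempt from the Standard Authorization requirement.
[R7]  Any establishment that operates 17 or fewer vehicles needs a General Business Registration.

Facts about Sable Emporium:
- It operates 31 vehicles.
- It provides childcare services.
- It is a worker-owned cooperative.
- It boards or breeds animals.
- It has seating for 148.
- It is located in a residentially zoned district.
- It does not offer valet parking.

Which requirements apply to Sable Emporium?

[R1] seating 148 > 116; vehicles 31 < 34; boards or breeds animals → Standard Authorization required.
[R2] vehicles 31 < 32; seating 148 ≥ 136; is located in a residentially zoned district → General Business Authorization not required.
[R3] vehicles 31 ≥ 21; is located in a residentially zoned district → Fleet Permit required.
[R4] is a worker-owned cooperative (not: is a sole proprietorship) → General Business Permit not required.
[R5] boards or breeds animals; is located in a residentially zoned district (not: is located in the designated historic district); provides childcare services → Commercial Permit not required.
[R6] provides childcare services → exempt from Standard Authorization.
[R7] vehicles 31 > 17 → General Business Registration not required.

Fleet Permit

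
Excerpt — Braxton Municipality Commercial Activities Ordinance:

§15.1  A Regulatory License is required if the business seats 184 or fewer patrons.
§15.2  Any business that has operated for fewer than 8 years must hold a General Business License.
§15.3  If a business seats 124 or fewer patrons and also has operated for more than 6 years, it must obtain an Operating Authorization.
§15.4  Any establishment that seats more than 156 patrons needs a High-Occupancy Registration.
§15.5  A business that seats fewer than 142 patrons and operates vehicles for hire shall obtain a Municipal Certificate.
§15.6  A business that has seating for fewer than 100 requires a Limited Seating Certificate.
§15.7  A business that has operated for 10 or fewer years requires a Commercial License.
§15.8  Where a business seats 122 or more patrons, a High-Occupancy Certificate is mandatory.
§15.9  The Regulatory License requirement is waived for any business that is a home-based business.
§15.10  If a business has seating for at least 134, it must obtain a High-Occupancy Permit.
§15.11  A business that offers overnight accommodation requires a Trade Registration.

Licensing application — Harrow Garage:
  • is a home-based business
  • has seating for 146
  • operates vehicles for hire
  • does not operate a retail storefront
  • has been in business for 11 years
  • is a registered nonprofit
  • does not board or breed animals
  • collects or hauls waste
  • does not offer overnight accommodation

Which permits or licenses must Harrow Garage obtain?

§15.1 seating 146 ≤ 184 → Regulatory License required.
§15.2 years in business 11 ≥ 8 → General Business License not required.
§15.3 seating 146 > 124; years in business 11 > 6 → Operating Authorization not required.
§15.4 seating 146 ≤ 156 → High-Occupancy Registration not required.
§15.5 seating 146 ≥ 142; operates vehicles for hire → Municipal Certificate not required.
§15.6 seating 146 ≥ 100 → Limited Seating Certificate not required.
§15.7 years in business 11 > 10 → Commercial License not required.
§15.8 seating 146 ≥ 122 → High-Occupancy Certificate required.
§15.9 is a home-based business → exempt from Regulatory License.
§15.10 seating 146 ≥ 134 → High-Occupancy Permit required.
§15.11 does not offer overnight accommodation → Trade Registration not required.

High-Occupancy Certificate, High-Occupancy Permit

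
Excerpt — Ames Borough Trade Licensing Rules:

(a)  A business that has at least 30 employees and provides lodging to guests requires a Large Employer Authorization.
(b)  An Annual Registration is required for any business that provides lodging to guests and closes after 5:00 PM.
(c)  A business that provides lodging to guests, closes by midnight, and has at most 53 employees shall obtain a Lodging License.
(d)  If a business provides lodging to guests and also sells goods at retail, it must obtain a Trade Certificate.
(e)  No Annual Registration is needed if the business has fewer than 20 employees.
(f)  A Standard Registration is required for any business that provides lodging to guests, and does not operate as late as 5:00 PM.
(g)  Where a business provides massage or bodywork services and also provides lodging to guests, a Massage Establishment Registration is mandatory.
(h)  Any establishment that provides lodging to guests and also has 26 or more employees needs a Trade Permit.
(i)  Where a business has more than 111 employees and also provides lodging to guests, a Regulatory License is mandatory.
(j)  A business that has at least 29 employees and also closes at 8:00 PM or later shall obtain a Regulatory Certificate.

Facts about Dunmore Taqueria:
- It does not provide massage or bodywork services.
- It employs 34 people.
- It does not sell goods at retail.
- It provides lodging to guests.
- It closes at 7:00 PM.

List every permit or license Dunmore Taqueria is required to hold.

(a) employees 34 ≥ 30; provides lodging to guests → Large Employer Authorization required.
(b) provides lodging to guests; closes 7:00 PM, after 5:00 PM → Annual Registration required.
(c) provides lodging to guests; closes 7:00 PM, at/before midnight; employees 34 ≤ 53 → Lodging License required.
(d) provides lodging to guests; does not sell goods at retail → Trade Certificate not required.
(e) employees 34 ≥ 20 → Annual Registration exemption does not apply.
(f) provides lodging to guests; closes 7:00 PM, after 5:00 PM → Standard Registration not required.
(g) does not provide massage or bodywork services; provides lodging to guests → Massage Establishment Registration not required.
(h) provides lodging to guests; employees 34 ≥ 26 → Trade Permit required.
(i) employees 34 ≤ 111; provides lodging to guests → Regulatory License not required.
(j) employees 34 ≥ 29; closes 7:00 PM, at/before 8:00 PM → Regulatory Certificate not required.

Annual Registration, Large Employer Authorization, Lodging License, Trade Permit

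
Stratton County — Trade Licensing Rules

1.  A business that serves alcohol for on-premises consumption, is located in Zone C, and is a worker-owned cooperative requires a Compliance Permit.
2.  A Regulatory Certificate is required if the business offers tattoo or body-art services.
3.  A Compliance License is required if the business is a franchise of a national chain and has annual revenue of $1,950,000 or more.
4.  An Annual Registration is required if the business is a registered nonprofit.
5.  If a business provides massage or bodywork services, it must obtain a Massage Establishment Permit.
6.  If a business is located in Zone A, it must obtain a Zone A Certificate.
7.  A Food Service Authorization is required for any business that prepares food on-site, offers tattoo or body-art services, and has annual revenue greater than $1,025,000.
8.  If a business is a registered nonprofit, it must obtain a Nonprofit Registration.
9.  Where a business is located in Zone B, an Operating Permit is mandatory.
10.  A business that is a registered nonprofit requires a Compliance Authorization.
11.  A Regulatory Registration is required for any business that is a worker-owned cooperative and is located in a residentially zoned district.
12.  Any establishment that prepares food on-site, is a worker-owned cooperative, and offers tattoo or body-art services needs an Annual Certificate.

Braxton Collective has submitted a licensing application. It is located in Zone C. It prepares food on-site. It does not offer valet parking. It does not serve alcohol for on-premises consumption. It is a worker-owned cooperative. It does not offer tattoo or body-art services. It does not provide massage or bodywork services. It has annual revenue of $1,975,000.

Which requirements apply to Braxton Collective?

1. does not serve alcohol for on-premises consumption; is located in Zone C; is a worker-owned cooperative → Compliance Permit not required.
2. does not offer tattoo or body-art services → Regulatory Certificate not required.
3. is a worker-owned cooperative (not: is a franchise of a national chain); revenue $1,975,000 ≥ $1,950,000 → Compliance License not required.
4. is a worker-owned cooperative (not: is a registered nonprofit) → Annual Registration not required.
5. does not provide massage or bodywork services → Massage Establishment Permit not required.
6. is located in Zone C (not: is located in Zone A) → Zone A Certificate not required.
7. prepares food on-site; does not offer tattoo or body-art services; revenue $1,975,000 > $1,025,000 → Food Service Authorization not required.
8. is a worker-owned cooperative (not: is a registered nonprofit) → Nonprofit Registration not required.
9. is located in Zone C (not: is located in Zone B) → Operating Permit not required.
10. is a worker-owned cooperative (not: is a registered nonprofit) → Compliance Authorization not required.
11. is a worker-owned cooperative; is located in Zone C (not: is located in a residentially zoned district) → Regulatory Registration not required.
12. prepares food on-site; is a worker-owned cooperative; does not offer tattoo or body-art services → Annual Certificate not required.

None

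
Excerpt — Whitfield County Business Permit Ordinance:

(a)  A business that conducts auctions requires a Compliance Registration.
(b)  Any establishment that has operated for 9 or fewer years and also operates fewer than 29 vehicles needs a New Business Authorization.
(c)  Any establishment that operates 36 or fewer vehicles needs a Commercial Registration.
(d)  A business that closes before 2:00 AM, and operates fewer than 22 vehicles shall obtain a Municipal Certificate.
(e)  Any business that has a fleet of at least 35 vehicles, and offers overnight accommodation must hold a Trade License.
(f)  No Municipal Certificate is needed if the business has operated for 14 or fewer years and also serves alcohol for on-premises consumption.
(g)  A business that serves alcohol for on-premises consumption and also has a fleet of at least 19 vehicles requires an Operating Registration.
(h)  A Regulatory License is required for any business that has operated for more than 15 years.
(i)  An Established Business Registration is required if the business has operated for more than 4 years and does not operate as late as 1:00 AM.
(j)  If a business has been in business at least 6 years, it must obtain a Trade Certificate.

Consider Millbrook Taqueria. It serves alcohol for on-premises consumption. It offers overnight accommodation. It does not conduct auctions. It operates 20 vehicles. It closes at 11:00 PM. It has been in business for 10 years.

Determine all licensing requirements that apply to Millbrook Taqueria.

Commercial Registration, Established Business Registration, Operating Registration, Trade Certificate

(a) does not conduct auctions → Compliance Registration not required.
(b) years in business 10 > 9; vehicles 20 < 29 → New Business Authorization not required.
(c) vehicles 20 ≤ 36 → Commercial Registration required.
(d) closes 11:00 PM, at/before 2:00 AM; vehicles 20 < 22 → Municipal Certificate required.
(e) vehicles 20 < 35; offers overnight accommodation → Trade License not required.
(f) years in business 10 ≤ 14; serves alcohol for on-premises consumption → exempt from Municipal Certificate.
(g) serves alcohol for on-premises consumption; vehicles 20 ≥ 19 → Operating Registration required.
(h) years in business 10 ≤ 15 → Regulatory License not required.
(i) years in business 10 > 4; closes 11:00 PM, at/before 1:00 AM → Established Business Registration required.
(j) years in business 10 ≥ 6 → Trade Certificate required.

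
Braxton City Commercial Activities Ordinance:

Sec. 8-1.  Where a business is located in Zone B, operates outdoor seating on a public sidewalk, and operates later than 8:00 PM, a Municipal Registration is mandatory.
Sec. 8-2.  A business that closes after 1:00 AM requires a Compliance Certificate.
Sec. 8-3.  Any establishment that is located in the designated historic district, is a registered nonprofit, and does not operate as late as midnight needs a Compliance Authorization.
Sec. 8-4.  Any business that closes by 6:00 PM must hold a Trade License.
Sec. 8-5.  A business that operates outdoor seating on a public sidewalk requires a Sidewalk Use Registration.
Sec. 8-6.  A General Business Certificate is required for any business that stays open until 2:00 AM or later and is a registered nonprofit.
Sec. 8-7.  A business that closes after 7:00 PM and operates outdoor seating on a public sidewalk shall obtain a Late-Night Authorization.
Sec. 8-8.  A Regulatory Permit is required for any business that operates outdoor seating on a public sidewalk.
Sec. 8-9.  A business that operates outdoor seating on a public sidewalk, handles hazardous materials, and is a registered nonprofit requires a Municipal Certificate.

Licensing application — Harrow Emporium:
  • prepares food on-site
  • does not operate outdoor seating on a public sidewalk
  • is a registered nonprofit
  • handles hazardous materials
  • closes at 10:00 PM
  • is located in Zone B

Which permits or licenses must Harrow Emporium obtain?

Sec. 8-1. is located in Zone B; does not operate outdoor seating on a public sidewalk; closes 10:00 PM, after 8:00 PM → Municipal Registration not required.
Sec. 8-2. closes 10:00 PM, at/before 1:00 AM → Compliance Certificate not required.
Sec. 8-3. is located in Zone B (not: is located in the designated historic district); is a registered nonprofit; closes 10:00 PM, at/before midnight → Compliance Authorization not required.
Sec. 8-4. closes 10:00 PM, after 6:00 PM → Trade License not required.
Sec. 8-5. does not operate outdoor seating on a public sidewalk → Sidewalk Use Registration not required.
Sec. 8-6. closes 10:00 PM, at/before 2:00 AM; is a registered nonprofit → General Business Certificate not required.
Sec. 8-7. closes 10:00 PM, after 7:00 PM; does not operate outdoor seating on a public sidewalk → Late-Night Authorization not required.
Sec. 8-8. does not operate outdoor seating on a public sidewalk → Regulatory Permit not required.
Sec. 8-9. does not operate outdoor seating on a public sidewalk; handles hazardous materials; is a registered nonprofit → Municipal Certificate not required.

None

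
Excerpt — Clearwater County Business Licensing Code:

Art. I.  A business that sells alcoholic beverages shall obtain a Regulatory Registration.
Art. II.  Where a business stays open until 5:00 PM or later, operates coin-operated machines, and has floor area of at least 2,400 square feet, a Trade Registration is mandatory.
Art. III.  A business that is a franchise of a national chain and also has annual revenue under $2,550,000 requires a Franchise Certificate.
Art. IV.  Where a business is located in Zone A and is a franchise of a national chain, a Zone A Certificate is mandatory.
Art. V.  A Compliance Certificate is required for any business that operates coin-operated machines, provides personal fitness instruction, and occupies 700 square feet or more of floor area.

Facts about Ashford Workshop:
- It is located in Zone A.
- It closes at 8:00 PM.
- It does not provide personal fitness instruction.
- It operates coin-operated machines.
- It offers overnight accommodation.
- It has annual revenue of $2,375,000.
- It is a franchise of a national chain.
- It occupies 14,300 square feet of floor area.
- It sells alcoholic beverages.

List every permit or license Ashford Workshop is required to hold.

Franchise Certificate, Regulatory Registration, Trade Registration, Zone A Certificate

Art. I. sells alcoholic beverages → Regulatory Registration required.
Art. II. closes 8:00 PM, after 5:00 PM; operates coin-operated machines; floor area 14,300 square feet ≥ 2,400 square feet → Trade Registration required.
Art. III. is a franchise of a national chain; revenue $2,375,000 < $2,550,000 → Franchise Certificate required.
Art. IV. is located in Zone A; is a franchise of a national chain → Zone A Certificate required.
Art. V. operates coin-operated machines; does not provide personal fitness instruction; floor area 14,300 square feet ≥ 700 square feet → Compliance Certificate not required.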